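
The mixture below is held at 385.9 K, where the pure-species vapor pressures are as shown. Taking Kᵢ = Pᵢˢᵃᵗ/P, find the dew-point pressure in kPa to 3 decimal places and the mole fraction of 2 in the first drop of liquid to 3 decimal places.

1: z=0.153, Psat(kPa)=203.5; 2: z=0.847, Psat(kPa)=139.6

At the dew point ψ → 1, so Σzᵢ/Kᵢ = 1 with Kᵢ = Pᵢˢᵃᵗ/P ⇒ 1/P = Σzᵢ/Pᵢˢᵃᵗ.
1/P = 0.153/203.5 + 0.847/139.6 = 0.006819 ⇒ P = 146.645 kPa
xᵢ = zᵢP/Pᵢˢᵃᵗ ⇒ x_2 = 0.847·146.645/139.6 = 0.890

Pdew = 146.645 kPa, x_2 = 0.890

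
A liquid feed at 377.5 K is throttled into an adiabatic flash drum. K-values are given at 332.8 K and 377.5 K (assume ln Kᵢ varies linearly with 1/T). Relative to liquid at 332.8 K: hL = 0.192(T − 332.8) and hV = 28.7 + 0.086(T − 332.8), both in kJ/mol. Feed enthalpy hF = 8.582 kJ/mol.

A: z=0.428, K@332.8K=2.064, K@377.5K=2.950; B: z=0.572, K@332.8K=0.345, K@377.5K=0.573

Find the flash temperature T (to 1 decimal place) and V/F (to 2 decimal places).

T = 342.5 K, V/F = 0.24

Adiabatic flash: solve Rachford–Rice at each trial T, then check hF = ψ·hV(T) + (1−ψ)·hL(T).
  T = 332.8 K: K = (2.064, 0.345), RR gives ψ = 0.116, H_out = 3.325 kJ/mol
  T = 377.5 K: K = (2.950, 0.573), RR gives ψ = 0.709, H_out = 25.572 kJ/mol
  T = 355.1 K: K = (2.494, 0.452), RR gives ψ = 0.398, H_out = 14.752 kJ/mol
  T = 344.0 K: K = (2.277, 0.397), RR gives ψ = 0.261, H_out = 9.343 kJ/mol
  T = 338.4 K: K = (2.170, 0.370), RR gives ψ = 0.191, H_out = 6.435 kJ/mol
  T = 341.2 K: K = (2.223, 0.383), RR gives ψ = 0.226, H_out = 7.910 kJ/mol
  T = 342.6 K: K = (2.250, 0.390), RR gives ψ = 0.244, H_out = 8.631 kJ/mol
Linear interpolation between T = 341.2 (H_out = 7.910) and T = 342.6 (H_out = 8.631) on hF = 8.582 gives T ≈ 342.5 K, at which ψ = 0.24.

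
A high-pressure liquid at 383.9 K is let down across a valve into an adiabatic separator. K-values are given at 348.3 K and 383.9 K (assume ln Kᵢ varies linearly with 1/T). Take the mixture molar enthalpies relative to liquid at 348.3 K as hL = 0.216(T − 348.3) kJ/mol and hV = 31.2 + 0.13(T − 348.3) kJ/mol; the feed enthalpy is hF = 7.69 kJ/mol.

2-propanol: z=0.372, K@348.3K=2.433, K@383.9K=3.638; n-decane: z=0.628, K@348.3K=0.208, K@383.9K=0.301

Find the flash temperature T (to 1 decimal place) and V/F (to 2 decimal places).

T = 362.2 K, V/F = 0.16

Adiabatic flash: solve Rachford–Rice at each trial T, then check hF = ψ·hV(T) + (1−ψ)·hL(T).
  T = 348.3 K: K = (2.433, 0.208), RR gives ψ = 0.031, H_out = 0.981 kJ/mol
  T = 383.9 K: K = (3.638, 0.301), RR gives ψ = 0.294, H_out = 15.966 kJ/mol
  T = 366.1 K: K = (3.004, 0.252), RR gives ψ = 0.184, H_out = 9.313 kJ/mol
  T = 357.2 K: K = (2.711, 0.230), RR gives ψ = 0.116, H_out = 5.448 kJ/mol
  T = 361.6 K: K = (2.854, 0.241), RR gives ψ = 0.151, H_out = 7.419 kJ/mol
  T = 363.9 K: K = (2.930, 0.247), RR gives ψ = 0.169, H_out = 8.401 kJ/mol
Linear interpolation between T = 361.6 (H_out = 7.419) and T = 363.9 (H_out = 8.401) on hF = 7.69 gives T ≈ 362.2 K, at which ψ = 0.16.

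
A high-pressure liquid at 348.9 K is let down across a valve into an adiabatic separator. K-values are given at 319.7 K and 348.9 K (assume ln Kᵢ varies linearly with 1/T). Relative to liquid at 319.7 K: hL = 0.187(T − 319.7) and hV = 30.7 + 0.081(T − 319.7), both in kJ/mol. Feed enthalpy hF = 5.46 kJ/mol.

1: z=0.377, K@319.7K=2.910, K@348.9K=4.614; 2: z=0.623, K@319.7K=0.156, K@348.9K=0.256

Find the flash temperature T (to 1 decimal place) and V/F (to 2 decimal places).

Adiabatic flash: solve Rachford–Rice at each trial T, then check hF = ψ·hV(T) + (1−ψ)·hL(T).
  T = 319.7 K: K = (2.910, 0.156), RR gives ψ = 0.121, H_out = 3.699 kJ/mol
  T = 348.9 K: K = (4.614, 0.256), RR gives ψ = 0.334, H_out = 14.690 kJ/mol
  T = 334.3 K: K = (3.701, 0.202), RR gives ψ = 0.242, H_out = 9.780 kJ/mol
  T = 327.0 K: K = (3.291, 0.178), RR gives ψ = 0.187, H_out = 6.952 kJ/mol
  T = 323.4 K: K = (3.099, 0.167), RR gives ψ = 0.156, H_out = 5.413 kJ/mol
  T = 325.2 K: K = (3.194, 0.172), RR gives ψ = 0.172, H_out = 6.197 kJ/mol
Linear interpolation between T = 323.4 (H_out = 5.413) and T = 325.2 (H_out = 6.197) on hF = 5.46 gives T ≈ 323.5 K, at which ψ = 0.16.

T = 323.5 K, V/F = 0.16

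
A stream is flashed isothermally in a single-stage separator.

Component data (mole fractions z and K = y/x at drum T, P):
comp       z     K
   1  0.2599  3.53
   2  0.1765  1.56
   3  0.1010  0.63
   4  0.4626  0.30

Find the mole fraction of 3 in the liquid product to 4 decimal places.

x_3 = 0.1139

Material balance + equilibrium reduce to Σ zᵢ(Kᵢ−1)/(1+V/F(Kᵢ−1)) = 0.
Check two-phase: ΣzᵢKᵢ = 1.3952 > 1 and Σzᵢ/Kᵢ = 1.8891 > 1, so g(0) = 0.3952 > 0 and g(1) = -0.8891 < 0.
Newton iteration, V/F⁰ = 0.5:
  V/F = 0.5000: g = -0.17651, g' = -0.9154 → V/F = 0.3072
  V/F = 0.3072: g = -0.00035, g' = -0.9525 → V/F = 0.3068
Converged at V/F = 0.3068.
Compositions from xᵢ = zᵢ/(1+V/F(Kᵢ−1)), yᵢ = Kᵢxᵢ:
  1: x = 0.1463, y = 0.5165
  2: x = 0.1506, y = 0.2350
  3: x = 0.1139, y = 0.0718
  4: x = 0.5891, y = 0.1767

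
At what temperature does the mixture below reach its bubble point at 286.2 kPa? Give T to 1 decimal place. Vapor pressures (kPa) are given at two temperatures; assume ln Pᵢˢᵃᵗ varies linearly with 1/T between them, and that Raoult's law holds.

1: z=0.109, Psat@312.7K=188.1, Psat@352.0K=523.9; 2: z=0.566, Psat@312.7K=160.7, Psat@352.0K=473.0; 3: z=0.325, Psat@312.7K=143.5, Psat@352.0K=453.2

T = 332.9 K

Bubble-point temperature: ΣzᵢPᵢˢᵃᵗ(T) = P. Interpolate ln Pᵢˢᵃᵗ = aᵢ + bᵢ/T.
  T = 312.7 K: ΣzᵢPᵢˢᵃᵗ = 158.10 kPa
  T = 352.0 K: ΣzᵢPᵢˢᵃᵗ = 472.11 kPa
  T = 332.4 K: ΣzᵢPᵢˢᵃᵗ = 282.51 kPa
  T = 342.2 K: ΣzᵢPᵢˢᵃᵗ = 367.89 kPa
  T = 337.3 K: ΣzᵢPᵢˢᵃᵗ = 323.00 kPa
  T = 334.9 K: ΣzᵢPᵢˢᵃᵗ = 302.64 kPa
Interpolating between 332.4 K and 334.9 K gives T ≈ 332.9 K.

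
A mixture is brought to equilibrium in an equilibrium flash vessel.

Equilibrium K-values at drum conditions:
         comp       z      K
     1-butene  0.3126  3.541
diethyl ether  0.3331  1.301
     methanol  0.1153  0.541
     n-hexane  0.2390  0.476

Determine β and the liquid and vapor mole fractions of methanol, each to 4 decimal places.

β = 0.8870, x_methanol = 0.1945, y_methanol = 0.1052

Let β = V/F and solve Σ zᵢ(Kᵢ−1)/(1+β(Kᵢ−1)) = 0.
Feasibility: ΣzᵢKᵢ = 1.7164, Σzᵢ/Kᵢ = 1.0595 — both > 1, two phases present.
Iterate (Newton) starting at β = 0.67:
  β = 0.6700: g = 0.10794, g' = -0.5038 → β = 0.8843
  β = 0.8843: g = 0.00137, g' = -0.5070 → β = 0.8870
Converged at β = 0.8870.
Compositions from xᵢ = zᵢ/(1+β(Kᵢ−1)), yᵢ = Kᵢxᵢ:
  1-butene: x = 0.0961, y = 0.3402
  diethyl ether: x = 0.2629, y = 0.3420
  methanol: x = 0.1945, y = 0.1052
  n-hexane: x = 0.4465, y = 0.2126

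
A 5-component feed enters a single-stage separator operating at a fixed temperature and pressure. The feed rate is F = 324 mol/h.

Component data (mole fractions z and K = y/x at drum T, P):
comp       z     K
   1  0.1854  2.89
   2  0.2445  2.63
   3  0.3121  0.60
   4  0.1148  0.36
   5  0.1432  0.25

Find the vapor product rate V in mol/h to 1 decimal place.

V = 146.5 mol/h

Let ψ = V/F and solve Σ zᵢ(Kᵢ−1)/(1+ψ(Kᵢ−1)) = 0.
Check two-phase: ΣzᵢKᵢ = 1.4432 > 1 and Σzᵢ/Kᵢ = 1.5690 > 1, so g(0) = 0.4432 > 0 and g(1) = -0.5690 < 0.
Newton–Raphson from ψ = 0.4:
  ψ = 0.4000: g = 0.03999, g' = -0.7729 → ψ = 0.4517
  ψ = 0.4517: g = 0.00039, g' = -0.7599 → ψ = 0.4523
Converged at ψ = 0.4523.
Then V = ψ·F = 0.4523·324 = 146.5 mol/h and L = F − V = 177.5 mol/h.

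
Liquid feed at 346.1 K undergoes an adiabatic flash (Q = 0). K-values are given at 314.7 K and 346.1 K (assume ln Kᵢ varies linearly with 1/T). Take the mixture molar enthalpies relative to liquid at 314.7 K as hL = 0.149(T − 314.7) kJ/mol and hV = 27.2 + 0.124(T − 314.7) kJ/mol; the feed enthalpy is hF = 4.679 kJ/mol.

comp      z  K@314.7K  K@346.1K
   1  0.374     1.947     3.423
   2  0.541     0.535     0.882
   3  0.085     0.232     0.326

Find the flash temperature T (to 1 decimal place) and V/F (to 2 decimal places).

T = 317.0 K, V/F = 0.16

Adiabatic flash: solve Rachford–Rice at each trial T, then check hF = ψ·hV(T) + (1−ψ)·hL(T).
  T = 314.7 K: K = (1.947, 0.535, 0.232), RR gives ψ = 0.077, H_out = 2.084 kJ/mol
  T = 346.1 K: K = (3.423, 0.882, 0.326), RR gives ψ = 1.000, H_out = 31.094 kJ/mol
  T = 330.4 K: K = (2.616, 0.695, 0.277), RR gives ψ = 0.593, H_out = 18.226 kJ/mol
  T = 322.5 K: K = (2.263, 0.611, 0.254), RR gives ψ = 0.347, H_out = 10.521 kJ/mol
  T = 318.6 K: K = (2.101, 0.572, 0.243), RR gives ψ = 0.218, H_out = 6.481 kJ/mol
  T = 316.6 K: K = (2.021, 0.553, 0.237), RR gives ψ = 0.147, H_out = 4.284 kJ/mol
Linear interpolation between T = 316.6 (H_out = 4.284) and T = 318.6 (H_out = 6.481) on hF = 4.679 gives T ≈ 317.0 K, at which ψ = 0.16.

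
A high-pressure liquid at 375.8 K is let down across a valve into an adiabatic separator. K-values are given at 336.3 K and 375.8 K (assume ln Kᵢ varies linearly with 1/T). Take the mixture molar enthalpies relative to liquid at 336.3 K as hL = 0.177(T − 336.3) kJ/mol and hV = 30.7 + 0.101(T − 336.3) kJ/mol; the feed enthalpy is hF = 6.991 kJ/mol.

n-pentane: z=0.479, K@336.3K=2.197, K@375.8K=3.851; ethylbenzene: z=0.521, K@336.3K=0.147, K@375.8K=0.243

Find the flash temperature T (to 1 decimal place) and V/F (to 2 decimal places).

T = 342.0 K, V/F = 0.20

Adiabatic flash: solve Rachford–Rice at each trial T, then check hF = ψ·hV(T) + (1−ψ)·hL(T).
  T = 336.3 K: K = (2.197, 0.147), RR gives ψ = 0.126, H_out = 3.877 kJ/mol
  T = 375.8 K: K = (3.851, 0.243), RR gives ψ = 0.450, H_out = 19.456 kJ/mol
  T = 356.1 K: K = (2.956, 0.192), RR gives ψ = 0.326, H_out = 13.033 kJ/mol
  T = 346.2 K: K = (2.559, 0.169), RR gives ψ = 0.242, H_out = 9.000 kJ/mol
  T = 341.2 K: K = (2.372, 0.157), RR gives ψ = 0.189, H_out = 6.593 kJ/mol
  T = 343.7 K: K = (2.465, 0.163), RR gives ψ = 0.217, H_out = 7.835 kJ/mol
  T = 342.4 K: K = (2.416, 0.160), RR gives ψ = 0.202, H_out = 7.200 kJ/mol
Linear interpolation between T = 341.2 (H_out = 6.593) and T = 342.4 (H_out = 7.200) on hF = 6.991 gives T ≈ 342.0 K, at which ψ = 0.20.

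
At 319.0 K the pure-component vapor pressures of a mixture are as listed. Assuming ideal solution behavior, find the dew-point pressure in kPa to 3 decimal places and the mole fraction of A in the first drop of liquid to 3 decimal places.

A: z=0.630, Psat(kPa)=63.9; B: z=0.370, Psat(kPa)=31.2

Pdew = 46.044 kPa, x_A = 0.454

At the dew point ψ → 1, so Σzᵢ/Kᵢ = 1 with Kᵢ = Pᵢˢᵃᵗ/P ⇒ 1/P = Σzᵢ/Pᵢˢᵃᵗ.
1/P = 0.630/63.9 + 0.370/31.2 = 0.021718 ⇒ P = 46.044 kPa
xᵢ = zᵢP/Pᵢˢᵃᵗ ⇒ x_A = 0.630·46.044/63.9 = 0.454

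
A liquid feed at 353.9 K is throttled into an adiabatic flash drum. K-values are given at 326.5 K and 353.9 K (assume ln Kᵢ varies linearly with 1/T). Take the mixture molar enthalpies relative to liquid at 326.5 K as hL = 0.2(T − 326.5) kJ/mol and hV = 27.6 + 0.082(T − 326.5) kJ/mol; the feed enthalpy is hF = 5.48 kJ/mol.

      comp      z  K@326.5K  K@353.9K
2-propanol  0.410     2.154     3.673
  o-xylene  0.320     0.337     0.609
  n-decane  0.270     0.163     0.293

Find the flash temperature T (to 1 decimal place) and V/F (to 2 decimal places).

Adiabatic flash: solve Rachford–Rice at each trial T, then check hF = ψ·hV(T) + (1−ψ)·hL(T).
  T = 326.5 K: K = (2.154, 0.337, 0.163), RR gives ψ = 0.041, H_out = 1.120 kJ/mol
  T = 353.9 K: K = (3.673, 0.609, 0.293), RR gives ψ = 0.520, H_out = 18.141 kJ/mol
  T = 340.2 K: K = (2.843, 0.458, 0.221), RR gives ψ = 0.305, H_out = 10.674 kJ/mol
  T = 333.4 K: K = (2.484, 0.395, 0.191), RR gives ψ = 0.187, H_out = 6.402 kJ/mol
  T = 329.9 K: K = (2.313, 0.365, 0.176), RR gives ψ = 0.118, H_out = 3.884 kJ/mol
  T = 331.6 K: K = (2.395, 0.379, 0.183), RR gives ψ = 0.153, H_out = 5.142 kJ/mol
Linear interpolation between T = 331.6 (H_out = 5.142) and T = 333.4 (H_out = 6.402) on hF = 5.48 gives T ≈ 332.1 K, at which ψ = 0.16.

T = 332.1 K, V/F = 0.16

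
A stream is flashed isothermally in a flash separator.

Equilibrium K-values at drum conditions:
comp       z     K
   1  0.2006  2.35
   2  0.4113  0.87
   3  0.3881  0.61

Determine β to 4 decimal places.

β = 0.1811

Let β = V/F and solve Σ zᵢ(Kᵢ−1)/(1+β(Kᵢ−1)) = 0.
Feasibility: ΣzᵢKᵢ = 1.0660, Σzᵢ/Kᵢ = 1.1943 — both > 1, two phases present.
Newton–Raphson from β = 0.5:
  β = 0.5000: g = -0.08353, g' = -0.2294 → β = 0.1358
  β = 0.1358: g = 0.01460, g' = -0.3341 → β = 0.1795
  β = 0.1795: g = 0.00049, g' = -0.3124 → β = 0.1811
Converged at β = 0.1811.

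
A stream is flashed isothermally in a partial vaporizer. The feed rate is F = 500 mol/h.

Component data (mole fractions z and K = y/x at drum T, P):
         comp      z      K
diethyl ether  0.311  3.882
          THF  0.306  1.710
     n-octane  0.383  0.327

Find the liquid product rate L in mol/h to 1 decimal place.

L = 173.7 mol/h

Material balance + equilibrium reduce to Σ zᵢ(Kᵢ−1)/(1+ψ(Kᵢ−1)) = 0.
Check two-phase: ΣzᵢKᵢ = 1.856 > 1 and Σzᵢ/Kᵢ = 1.430 > 1, so g(0) = 0.856 > 0 and g(1) = -0.430 < 0.
Newton iteration, ψ⁰ = 0.5:
  ψ = 0.500: g = 0.1390, g' = -0.912 → ψ = 0.653
Converged at ψ = 0.653.
Then V = ψ·F = 0.6526·500 = 326.3 mol/h and L = F − V = 173.7 mol/h.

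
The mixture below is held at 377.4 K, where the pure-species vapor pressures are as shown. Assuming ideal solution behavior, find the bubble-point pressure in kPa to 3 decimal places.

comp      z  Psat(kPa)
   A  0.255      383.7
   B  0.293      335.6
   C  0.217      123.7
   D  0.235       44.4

At the bubble point ψ → 0, so ΣzᵢKᵢ = 1 with Kᵢ = Pᵢˢᵃᵗ/P ⇒ P = ΣzᵢPᵢˢᵃᵗ.
P = 0.255·383.7 + 0.293·335.6 + 0.217·123.7 + 0.235·44.4 = 233.451 kPa

Pbub = 233.451 kPa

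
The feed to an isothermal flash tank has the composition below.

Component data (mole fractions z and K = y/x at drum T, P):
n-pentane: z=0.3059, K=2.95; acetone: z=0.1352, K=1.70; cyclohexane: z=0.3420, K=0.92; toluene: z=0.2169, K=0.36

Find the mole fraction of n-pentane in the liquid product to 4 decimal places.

Rachford–Rice: g(β) = Σ zᵢ(Kᵢ−1)/(1+β(Kᵢ−1)) = 0.
Check two-phase: ΣzᵢKᵢ = 1.5250 > 1 and Σzᵢ/Kᵢ = 1.1575 > 1, so g(0) = 0.5250 > 0 and g(1) = -0.1575 < 0.
Iterate (Newton) starting at β = 0.5:
  β = 0.5000: g = 0.13949, g' = -0.5291 → β = 0.7637
  β = 0.7637: g = 0.00066, g' = -0.5582 → β = 0.7648
Converged at β = 0.7648.
Compositions from xᵢ = zᵢ/(1+β(Kᵢ−1)), yᵢ = Kᵢxᵢ:
  n-pentane: x = 0.1228, y = 0.3622
  acetone: x = 0.0881, y = 0.1497
  cyclohexane: x = 0.3643, y = 0.3351
  toluene: x = 0.4249, y = 0.1530

x_n-pentane = 0.1228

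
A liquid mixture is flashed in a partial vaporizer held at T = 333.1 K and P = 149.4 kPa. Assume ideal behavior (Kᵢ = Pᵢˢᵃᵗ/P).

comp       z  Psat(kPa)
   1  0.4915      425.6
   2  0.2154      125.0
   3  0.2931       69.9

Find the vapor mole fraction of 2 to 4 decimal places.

Raoult's law: Kᵢ = Pᵢˢᵃᵗ/P = Pᵢˢᵃᵗ/149.4.
  K_1 = 425.6/149.4 = 2.848728, K_2 = 125.0/149.4 = 0.836680, K_3 = 69.9/149.4 = 0.467871
Let β = V/F and solve Σ zᵢ(Kᵢ−1)/(1+β(Kᵢ−1)) = 0.
Check two-phase: ΣzᵢKᵢ = 1.7175 > 1 and Σzᵢ/Kᵢ = 1.0564 > 1, so g(0) = 0.7175 > 0 and g(1) = -0.0564 < 0.
Iterate (Newton) starting at β = 0.5:
  β = 0.5000: g = 0.22137, g' = -0.6145 → β = 0.8602
  β = 0.8602: g = 0.02222, g' = -0.5404 → β = 0.9014
  β = 0.9014: g = -0.00020, g' = -0.5507 → β = 0.9010
Converged at β = 0.9010.
Compositions from xᵢ = zᵢ/(1+β(Kᵢ−1)), yᵢ = Kᵢxᵢ:
  1: x = 0.1844, y = 0.5252
  2: x = 0.2526, y = 0.2113
  3: x = 0.5631, y = 0.2634

y_2 = 0.2113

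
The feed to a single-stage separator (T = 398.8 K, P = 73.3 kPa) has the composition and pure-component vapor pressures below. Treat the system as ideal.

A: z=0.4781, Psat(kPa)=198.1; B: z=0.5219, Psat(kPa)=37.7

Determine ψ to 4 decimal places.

Raoult's law: Kᵢ = Pᵢˢᵃᵗ/P = Pᵢˢᵃᵗ/73.3.
  K_A = 198.1/73.3 = 2.702592, K_B = 37.7/73.3 = 0.514325
Material balance + equilibrium reduce to Σ zᵢ(Kᵢ−1)/(1+ψ(Kᵢ−1)) = 0.
Feasibility: ΣzᵢKᵢ = 1.5605, Σzᵢ/Kᵢ = 1.1916 — both > 1, two phases present.
Binary case is linear: z₁(K₁−1)(1+ψ(K₂−1)) + z₂(K₂−1)(1+ψ(K₁−1)) = 0
⇒ ψ = [z₁(K₁−1)+z₂(K₂−1)] / [−(K₁−1)(K₂−1)] = 0.56054/0.82691 = 0.6779

ψ = 0.6779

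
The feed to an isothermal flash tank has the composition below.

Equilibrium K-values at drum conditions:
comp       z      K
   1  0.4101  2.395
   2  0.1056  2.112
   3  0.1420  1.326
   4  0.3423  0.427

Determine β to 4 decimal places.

β = 0.8116

Rachford–Rice: g(β) = Σ zᵢ(Kᵢ−1)/(1+β(Kᵢ−1)) = 0.
g(0) = ΣzᵢKᵢ − 1 = 0.5397 and g(1) = 1 − Σzᵢ/Kᵢ = -0.1300, so a root lies in (0, 1).
Newton–Raphson from β = 0.5:
  β = 0.5000: g = 0.17739, g' = -0.5628 → β = 0.8152
  β = 0.8152: g = -0.00221, g' = -0.6158 → β = 0.8116
Converged at β = 0.8116.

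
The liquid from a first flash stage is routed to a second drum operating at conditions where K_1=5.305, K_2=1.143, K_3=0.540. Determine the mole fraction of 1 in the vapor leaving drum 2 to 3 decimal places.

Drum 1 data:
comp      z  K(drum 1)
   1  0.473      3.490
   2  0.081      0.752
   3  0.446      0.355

Drum 1:
Newton iteration, ψ₁⁰ = 0.5:
  ψ₁ = 0.500: g = 0.0771, g' = -0.993 → ψ₁ = 0.578
  ψ₁ = 0.578: g = 0.0011, g' = -0.971 → ψ₁ = 0.579
Converged at ψ₁ = 0.579.
Drum-1 compositions:
  1: x = 0.194, y = 0.676
  2: x = 0.095, y = 0.071
  3: x = 0.712, y = 0.253
Drum-2 feed = drum-1 liquid: z₂ = (0.1938, 0.0946, 0.7117).
Drum 2:
Let ψ₂ = V/F and solve Σ zᵢ(Kᵢ−1)/(1+ψ₂(Kᵢ−1)) = 0.
Check two-phase: ΣzᵢKᵢ = 1.520 > 1 and Σzᵢ/Kᵢ = 1.437 > 1, so g(0) = 0.520 > 0 and g(1) = -0.437 < 0.
Iterate (Newton) starting at ψ₂ = 0.5:
  ψ₂ = 0.500: g = -0.1479, g' = -0.617 → ψ₂ = 0.260
  ψ₂ = 0.260: g = 0.0346, g' = -0.995 → ψ₂ = 0.295
  ψ₂ = 0.295: g = 0.0017, g' = -0.900 → ψ₂ = 0.297
Converged at ψ₂ = 0.297.
  1: x = 0.085, y = 0.451
  2: x = 0.091, y = 0.104
  3: x = 0.824, y = 0.445

y_1 (drum 2) = 0.451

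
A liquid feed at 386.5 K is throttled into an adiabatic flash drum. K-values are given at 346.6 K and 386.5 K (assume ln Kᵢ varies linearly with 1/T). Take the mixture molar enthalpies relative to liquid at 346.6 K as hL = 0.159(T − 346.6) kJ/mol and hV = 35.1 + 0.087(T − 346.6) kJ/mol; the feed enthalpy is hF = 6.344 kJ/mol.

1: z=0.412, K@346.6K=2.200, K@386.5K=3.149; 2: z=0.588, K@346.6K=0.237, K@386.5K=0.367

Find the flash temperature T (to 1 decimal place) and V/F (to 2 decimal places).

Adiabatic flash: solve Rachford–Rice at each trial T, then check hF = ψ·hV(T) + (1−ψ)·hL(T).
  T = 346.6 K: K = (2.200, 0.237), RR gives ψ = 0.050, H_out = 1.754 kJ/mol
  T = 386.5 K: K = (3.149, 0.367), RR gives ψ = 0.377, H_out = 18.502 kJ/mol
  T = 366.6 K: K = (2.659, 0.299), RR gives ψ = 0.233, H_out = 11.023 kJ/mol
  T = 356.6 K: K = (2.425, 0.267), RR gives ψ = 0.149, H_out = 6.726 kJ/mol
  T = 351.6 K: K = (2.311, 0.252), RR gives ψ = 0.102, H_out = 4.346 kJ/mol
  T = 354.1 K: K = (2.368, 0.259), RR gives ψ = 0.126, H_out = 5.559 kJ/mol
  T = 355.4 K: K = (2.398, 0.263), RR gives ψ = 0.138, H_out = 6.172 kJ/mol
Linear interpolation between T = 355.4 (H_out = 6.172) and T = 356.6 (H_out = 6.726) on hF = 6.344 gives T ≈ 355.8 K, at which ψ = 0.14.

T = 355.8 K, V/F = 0.14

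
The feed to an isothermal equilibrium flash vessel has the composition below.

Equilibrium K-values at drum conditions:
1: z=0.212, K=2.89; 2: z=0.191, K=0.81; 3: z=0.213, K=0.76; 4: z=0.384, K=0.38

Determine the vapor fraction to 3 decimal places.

ψ = 0.092

Rachford–Rice: g(ψ) = Σ zᵢ(Kᵢ−1)/(1+ψ(Kᵢ−1)) = 0.
g(0) = ΣzᵢKᵢ − 1 = 0.075 and g(1) = 1 − Σzᵢ/Kᵢ = -0.600, so a root lies in (0, 1).
Newton iteration, ψ⁰ = 0.5:
  ψ = 0.500: g = -0.2372, g' = -0.534 → ψ = 0.056
  ψ = 0.056: g = 0.0271, g' = -0.797 → ψ = 0.090
  ψ = 0.090: g = 0.0010, g' = -0.738 → ψ = 0.092
Converged at ψ = 0.092.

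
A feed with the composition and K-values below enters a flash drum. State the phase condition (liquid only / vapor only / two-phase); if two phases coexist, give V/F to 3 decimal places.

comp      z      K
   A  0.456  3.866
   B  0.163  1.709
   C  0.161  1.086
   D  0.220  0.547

ΣzᵢKᵢ = 2.337; Σzᵢ/Kᵢ = 0.764.
Since Σzᵢ/Kᵢ < 1 the mixture is above its dew point — single vapor phase.

vapor only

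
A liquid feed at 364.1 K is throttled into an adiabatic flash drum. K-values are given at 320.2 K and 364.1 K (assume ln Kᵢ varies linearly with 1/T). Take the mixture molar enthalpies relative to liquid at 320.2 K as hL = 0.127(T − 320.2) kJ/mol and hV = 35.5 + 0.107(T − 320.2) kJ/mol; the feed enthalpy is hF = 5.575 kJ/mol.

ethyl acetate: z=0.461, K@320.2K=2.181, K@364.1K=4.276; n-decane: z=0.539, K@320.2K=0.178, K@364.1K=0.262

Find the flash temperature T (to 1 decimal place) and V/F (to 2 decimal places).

T = 323.1 K, V/F = 0.15

Adiabatic flash: solve Rachford–Rice at each trial T, then check hF = ψ·hV(T) + (1−ψ)·hL(T).
  T = 320.2 K: K = (2.181, 0.178), RR gives ψ = 0.104, H_out = 3.707 kJ/mol
  T = 364.1 K: K = (4.276, 0.262), RR gives ψ = 0.460, H_out = 21.506 kJ/mol
  T = 342.1 K: K = (3.118, 0.219), RR gives ψ = 0.335, H_out = 14.543 kJ/mol
  T = 331.1 K: K = (2.621, 0.198), RR gives ψ = 0.242, H_out = 9.929 kJ/mol
  T = 325.6 K: K = (2.393, 0.188), RR gives ψ = 0.180, H_out = 7.074 kJ/mol
  T = 322.9 K: K = (2.285, 0.183), RR gives ψ = 0.145, H_out = 5.474 kJ/mol
  T = 324.2 K: K = (2.337, 0.185), RR gives ψ = 0.162, H_out = 6.264 kJ/mol
Linear interpolation between T = 322.9 (H_out = 5.474) and T = 324.2 (H_out = 6.264) on hF = 5.575 gives T ≈ 323.1 K, at which ψ = 0.15.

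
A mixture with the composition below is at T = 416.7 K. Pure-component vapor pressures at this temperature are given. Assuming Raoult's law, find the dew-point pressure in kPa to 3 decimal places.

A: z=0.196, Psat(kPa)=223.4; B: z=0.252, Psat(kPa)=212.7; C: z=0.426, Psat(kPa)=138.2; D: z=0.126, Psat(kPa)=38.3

Pdew = 118.562 kPa

At the dew point ψ → 1, so Σzᵢ/Kᵢ = 1 with Kᵢ = Pᵢˢᵃᵗ/P ⇒ 1/P = Σzᵢ/Pᵢˢᵃᵗ.
1/P = 0.196/223.4 + 0.252/212.7 + 0.426/138.2 + 0.126/38.3 = 0.008434 ⇒ P = 118.562 kPa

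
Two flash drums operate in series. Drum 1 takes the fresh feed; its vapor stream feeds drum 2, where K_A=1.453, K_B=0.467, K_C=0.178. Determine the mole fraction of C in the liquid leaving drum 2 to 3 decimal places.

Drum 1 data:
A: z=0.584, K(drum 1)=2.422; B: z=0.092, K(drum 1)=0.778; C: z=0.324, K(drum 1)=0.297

x_C (drum 2) = 0.271

Drum 1:
Material balance + equilibrium reduce to Σ zᵢ(Kᵢ−1)/(1+ψ₁(Kᵢ−1)) = 0.
Check two-phase: ΣzᵢKᵢ = 1.582 > 1 and Σzᵢ/Kᵢ = 1.450 > 1, so g(0) = 0.582 > 0 and g(1) = -0.450 < 0.
Newton–Raphson from ψ₁ = 0.46:
  ψ₁ = 0.460: g = 0.1427, g' = -0.787 → ψ₁ = 0.641
  ψ₁ = 0.641: g = -0.0042, g' = -0.860 → ψ₁ = 0.636
Converged at ψ₁ = 0.636.
Drum-1 compositions:
  A: x = 0.307, y = 0.743
  B: x = 0.107, y = 0.083
  C: x = 0.586, y = 0.174
Drum-2 feed = drum-1 vapor: z₂ = (0.7425, 0.0834, 0.1741).
Drum 2:
Material balance + equilibrium reduce to Σ zᵢ(Kᵢ−1)/(1+ψ₂(Kᵢ−1)) = 0.
Check two-phase: ΣzᵢKᵢ = 1.149 > 1 and Σzᵢ/Kᵢ = 1.668 > 1, so g(0) = 0.149 > 0 and g(1) = -0.668 < 0.
Iterate (Newton) starting at ψ₂ = 0.5:
  ψ₂ = 0.500: g = -0.0293, g' = -0.484 → ψ₂ = 0.439
  ψ₂ = 0.439: g = -0.0016, g' = -0.435 → ψ₂ = 0.436
Converged at ψ₂ = 0.436.
  A: x = 0.620, y = 0.901
  B: x = 0.109, y = 0.051
  C: x = 0.271, y = 0.048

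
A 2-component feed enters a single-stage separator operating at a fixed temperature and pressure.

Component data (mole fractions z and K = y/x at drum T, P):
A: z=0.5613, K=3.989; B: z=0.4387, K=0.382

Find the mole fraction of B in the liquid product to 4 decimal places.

x_B = 0.8287

Material balance + equilibrium reduce to Σ zᵢ(Kᵢ−1)/(1+β(Kᵢ−1)) = 0.
Check two-phase: ΣzᵢKᵢ = 2.4066 > 1 and Σzᵢ/Kᵢ = 1.2891 > 1, so g(0) = 1.4066 > 0 and g(1) = -0.2891 < 0.
Newton–Raphson from β = 0.38:
  β = 0.3800: g = 0.43119, g' = -1.3855 → β = 0.6912
  β = 0.6912: g = 0.07390, g' = -1.0441 → β = 0.7620
  β = 0.7620: g = -0.00055, g' = -1.0653 → β = 0.7615
Converged at β = 0.7615.
Compositions from xᵢ = zᵢ/(1+β(Kᵢ−1)), yᵢ = Kᵢxᵢ:
  A: x = 0.1713, y = 0.6834
  B: x = 0.8287, y = 0.3166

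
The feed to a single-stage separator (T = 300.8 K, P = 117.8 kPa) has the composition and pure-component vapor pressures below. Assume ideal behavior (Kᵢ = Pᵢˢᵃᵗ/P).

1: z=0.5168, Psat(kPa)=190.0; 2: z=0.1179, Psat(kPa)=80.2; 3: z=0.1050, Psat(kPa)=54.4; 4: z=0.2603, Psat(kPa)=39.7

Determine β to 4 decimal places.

β = 0.1428

Raoult's law: Kᵢ = Pᵢˢᵃᵗ/P = Pᵢˢᵃᵗ/117.8.
  K_1 = 190.0/117.8 = 1.612903, K_2 = 80.2/117.8 = 0.680815, K_3 = 54.4/117.8 = 0.461800, K_4 = 39.7/117.8 = 0.337012
Material balance + equilibrium reduce to Σ zᵢ(Kᵢ−1)/(1+β(Kᵢ−1)) = 0.
Check two-phase: ΣzᵢKᵢ = 1.0500 > 1 and Σzᵢ/Kᵢ = 1.4933 > 1, so g(0) = 0.0500 > 0 and g(1) = -0.4933 < 0.
Iterate (Newton) starting at β = 0.53:
  β = 0.5300: g = -0.15134, g' = -0.4595 → β = 0.2006
  β = 0.2006: g = -0.02055, g' = -0.3581 → β = 0.1433
  β = 0.1433: g = -0.00017, g' = -0.3526 → β = 0.1428
Converged at β = 0.1428.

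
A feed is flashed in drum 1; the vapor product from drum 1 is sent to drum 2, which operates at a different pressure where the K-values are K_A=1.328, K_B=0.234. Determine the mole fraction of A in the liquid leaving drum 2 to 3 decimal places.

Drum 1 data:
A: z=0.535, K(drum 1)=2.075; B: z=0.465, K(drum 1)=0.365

Drum 1:
Binary case is linear: z₁(K₁−1)(1+ψ₁(K₂−1)) + z₂(K₂−1)(1+ψ₁(K₁−1)) = 0
⇒ ψ₁ = [z₁(K₁−1)+z₂(K₂−1)] / [−(K₁−1)(K₂−1)] = 0.2799/0.6826 = 0.410
Drum-1 compositions:
  A: x = 0.371, y = 0.771
  B: x = 0.629, y = 0.229
Drum-2 feed = drum-1 vapor: z₂ = (0.7705, 0.2295).
Drum 2:
Binary case is linear: z₁(K₁−1)(1+ψ₂(K₂−1)) + z₂(K₂−1)(1+ψ₂(K₁−1)) = 0
⇒ ψ₂ = [z₁(K₁−1)+z₂(K₂−1)] / [−(K₁−1)(K₂−1)] = 0.0770/0.2512 = 0.306
  A: x = 0.700, y = 0.930
  B: x = 0.300, y = 0.070

x_A (drum 2) = 0.700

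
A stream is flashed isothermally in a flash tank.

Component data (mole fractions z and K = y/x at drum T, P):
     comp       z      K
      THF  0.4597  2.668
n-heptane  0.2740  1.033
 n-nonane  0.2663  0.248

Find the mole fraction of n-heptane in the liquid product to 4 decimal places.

x_n-heptane = 0.2684

Material balance + equilibrium reduce to Σ zᵢ(Kᵢ−1)/(1+ψ(Kᵢ−1)) = 0.
Feasibility: ΣzᵢKᵢ = 1.5756, Σzᵢ/Kᵢ = 1.5113 — both > 1, two phases present.
Iterate (Newton) starting at ψ = 0.5:
  ψ = 0.5000: g = 0.10606, g' = -0.7673 → ψ = 0.6382
  ψ = 0.6382: g = -0.00482, g' = -0.8572 → ψ = 0.6326
Converged at ψ = 0.6326.
Compositions from xᵢ = zᵢ/(1+ψ(Kᵢ−1)), yᵢ = Kᵢxᵢ:
  THF: x = 0.2237, y = 0.5968
  n-heptane: x = 0.2684, y = 0.2773
  n-nonane: x = 0.5079, y = 0.1260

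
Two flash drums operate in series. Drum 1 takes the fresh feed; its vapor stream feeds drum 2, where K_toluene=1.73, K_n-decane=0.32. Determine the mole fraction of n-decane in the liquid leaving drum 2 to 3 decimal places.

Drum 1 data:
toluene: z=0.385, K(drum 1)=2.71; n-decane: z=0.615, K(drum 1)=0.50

Drum 1:
Rachford–Rice: g(ψ₁) = Σ zᵢ(Kᵢ−1)/(1+ψ₁(Kᵢ−1)) = 0.
g(0) = ΣzᵢKᵢ − 1 = 0.351 and g(1) = 1 − Σzᵢ/Kᵢ = -0.372, so a root lies in (0, 1).
Newton iteration, ψ₁⁰ = 0.5:
  ψ₁ = 0.500: g = -0.0551, g' = -0.600 → ψ₁ = 0.408
  ψ₁ = 0.408: g = 0.0013, g' = -0.633 → ψ₁ = 0.410
Converged at ψ₁ = 0.410.
Drum-1 compositions:
  toluene: x = 0.226, y = 0.613
  n-decane: x = 0.774, y = 0.387
Drum-2 feed = drum-1 vapor: z₂ = (0.6131, 0.3869).
Drum 2:
Let ψ₂ = V/F and solve Σ zᵢ(Kᵢ−1)/(1+ψ₂(Kᵢ−1)) = 0.
Check two-phase: ΣzᵢKᵢ = 1.185 > 1 and Σzᵢ/Kᵢ = 1.563 > 1, so g(0) = 0.185 > 0 and g(1) = -0.563 < 0.
Newton–Raphson from ψ₂ = 0.39:
  ψ₂ = 0.390: g = -0.0096, g' = -0.529 → ψ₂ = 0.372
Converged at ψ₂ = 0.372.
  toluene: x = 0.482, y = 0.834
  n-decane: x = 0.518, y = 0.166

x_n-decane (drum 2) = 0.518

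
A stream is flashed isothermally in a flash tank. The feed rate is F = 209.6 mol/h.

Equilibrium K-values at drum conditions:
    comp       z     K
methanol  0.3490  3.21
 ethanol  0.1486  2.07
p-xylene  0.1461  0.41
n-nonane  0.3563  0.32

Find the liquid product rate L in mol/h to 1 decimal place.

L = 109.1 mol/h

Rachford–Rice: g(ψ) = Σ zᵢ(Kᵢ−1)/(1+ψ(Kᵢ−1)) = 0.
Check two-phase: ΣzᵢKᵢ = 1.6018 > 1 and Σzᵢ/Kᵢ = 1.6503 > 1, so g(0) = 0.6018 > 0 and g(1) = -0.6503 < 0.
Newton iteration, ψ⁰ = 0.47:
  ψ = 0.4700: g = 0.00876, g' = -0.9387 → ψ = 0.4793
Converged at ψ = 0.4793.
Then V = ψ·F = 0.4793·209.6 = 100.5 mol/h and L = F − V = 109.1 mol/h.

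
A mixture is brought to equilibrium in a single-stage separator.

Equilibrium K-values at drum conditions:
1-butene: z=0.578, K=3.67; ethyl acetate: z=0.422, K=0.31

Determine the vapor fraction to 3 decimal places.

ψ = 0.680

Iterate (Newton) starting at ψ = 0.5:
  ψ = 0.500: g = 0.2164, g' = -1.224 → ψ = 0.677
  ψ = 0.677: g = 0.0035, g' = -1.230 → ψ = 0.680
Converged at ψ = 0.680.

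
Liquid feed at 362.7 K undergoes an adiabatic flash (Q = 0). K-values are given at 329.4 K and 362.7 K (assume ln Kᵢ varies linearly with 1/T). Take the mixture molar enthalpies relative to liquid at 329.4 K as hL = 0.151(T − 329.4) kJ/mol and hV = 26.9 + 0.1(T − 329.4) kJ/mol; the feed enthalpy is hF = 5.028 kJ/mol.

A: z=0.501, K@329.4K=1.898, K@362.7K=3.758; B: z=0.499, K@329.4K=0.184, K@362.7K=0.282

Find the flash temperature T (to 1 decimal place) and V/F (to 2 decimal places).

Adiabatic flash: solve Rachford–Rice at each trial T, then check hF = ψ·hV(T) + (1−ψ)·hL(T).
  T = 329.4 K: K = (1.898, 0.184), RR gives ψ = 0.058, H_out = 1.568 kJ/mol
  T = 362.7 K: K = (3.758, 0.282), RR gives ψ = 0.517, H_out = 18.054 kJ/mol
  T = 346.0 K: K = (2.712, 0.230), RR gives ψ = 0.359, H_out = 11.865 kJ/mol
  T = 337.7 K: K = (2.279, 0.206), RR gives ψ = 0.241, H_out = 7.634 kJ/mol
  T = 333.5 K: K = (2.080, 0.195), RR gives ψ = 0.160, H_out = 4.892 kJ/mol
  T = 335.6 K: K = (2.178, 0.201), RR gives ψ = 0.203, H_out = 6.331 kJ/mol
Linear interpolation between T = 333.5 (H_out = 4.892) and T = 335.6 (H_out = 6.331) on hF = 5.028 gives T ≈ 333.7 K, at which ψ = 0.16.

T = 333.7 K, V/F = 0.16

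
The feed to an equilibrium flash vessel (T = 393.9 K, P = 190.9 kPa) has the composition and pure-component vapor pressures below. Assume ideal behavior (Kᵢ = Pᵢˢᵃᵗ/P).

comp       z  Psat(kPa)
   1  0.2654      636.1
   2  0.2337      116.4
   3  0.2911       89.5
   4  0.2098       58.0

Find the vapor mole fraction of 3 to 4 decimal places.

Raoult's law: Kᵢ = Pᵢˢᵃᵗ/P = Pᵢˢᵃᵗ/190.9.
  K_1 = 636.1/190.9 = 3.332111, K_2 = 116.4/190.9 = 0.609743, K_3 = 89.5/190.9 = 0.468832, K_4 = 58.0/190.9 = 0.303824
Newton iteration, V/F⁰ = 0.5:
  V/F = 0.5000: g = -0.26215, g' = -0.7541 → V/F = 0.1524
  V/F = 0.1524: g = 0.02806, g' = -1.0505 → V/F = 0.1791
  V/F = 0.1791: g = 0.00080, g' = -0.9924 → V/F = 0.1799
Converged at V/F = 0.1799.
Compositions from xᵢ = zᵢ/(1+V/F(Kᵢ−1)), yᵢ = Kᵢxᵢ:
  1: x = 0.1870, y = 0.6230
  2: x = 0.2513, y = 0.1533
  3: x = 0.3219, y = 0.1509
  4: x = 0.2398, y = 0.0729

y_3 = 0.1509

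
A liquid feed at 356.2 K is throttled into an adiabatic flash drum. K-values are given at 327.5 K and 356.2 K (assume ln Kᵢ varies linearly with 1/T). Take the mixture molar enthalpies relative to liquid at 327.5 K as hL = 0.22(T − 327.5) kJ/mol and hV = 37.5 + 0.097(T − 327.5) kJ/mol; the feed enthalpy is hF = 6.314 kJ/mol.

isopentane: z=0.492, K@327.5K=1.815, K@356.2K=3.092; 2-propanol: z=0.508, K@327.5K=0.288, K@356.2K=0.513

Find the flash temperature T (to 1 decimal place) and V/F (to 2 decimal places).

T = 330.2 K, V/F = 0.15

Adiabatic flash: solve Rachford–Rice at each trial T, then check hF = ψ·hV(T) + (1−ψ)·hL(T).
  T = 327.5 K: K = (1.815, 0.288), RR gives ψ = 0.068, H_out = 2.539 kJ/mol
  T = 356.2 K: K = (3.092, 0.513), RR gives ψ = 0.767, H_out = 32.384 kJ/mol
  T = 341.9 K: K = (2.398, 0.389), RR gives ψ = 0.442, H_out = 18.975 kJ/mol
  T = 334.7 K: K = (2.092, 0.336), RR gives ψ = 0.276, H_out = 11.687 kJ/mol
  T = 331.1 K: K = (1.950, 0.311), RR gives ψ = 0.180, H_out = 7.457 kJ/mol
  T = 329.3 K: K = (1.882, 0.300), RR gives ψ = 0.126, H_out = 5.103 kJ/mol
Linear interpolation between T = 329.3 (H_out = 5.103) and T = 331.1 (H_out = 7.457) on hF = 6.314 gives T ≈ 330.2 K, at which ψ = 0.15.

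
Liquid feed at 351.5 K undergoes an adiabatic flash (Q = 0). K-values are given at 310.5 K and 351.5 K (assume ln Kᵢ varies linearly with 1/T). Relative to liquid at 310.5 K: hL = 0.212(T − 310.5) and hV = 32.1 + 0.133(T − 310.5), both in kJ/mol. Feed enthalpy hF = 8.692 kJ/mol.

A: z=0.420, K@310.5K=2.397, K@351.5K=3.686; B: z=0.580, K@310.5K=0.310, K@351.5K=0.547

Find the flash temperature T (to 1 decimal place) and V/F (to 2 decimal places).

Adiabatic flash: solve Rachford–Rice at each trial T, then check hF = ψ·hV(T) + (1−ψ)·hL(T).
  T = 310.5 K: K = (2.397, 0.310), RR gives ψ = 0.194, H_out = 6.212 kJ/mol
  T = 351.5 K: K = (3.686, 0.547), RR gives ψ = 0.711, H_out = 29.218 kJ/mol
  T = 331.0 K: K = (3.012, 0.419), RR gives ψ = 0.435, H_out = 17.598 kJ/mol
  T = 320.8 K: K = (2.698, 0.362), RR gives ψ = 0.317, H_out = 12.110 kJ/mol
  T = 315.6 K: K = (2.544, 0.335), RR gives ψ = 0.256, H_out = 9.207 kJ/mol
  T = 313.1 K: K = (2.472, 0.323), RR gives ψ = 0.226, H_out = 7.761 kJ/mol
  T = 314.4 K: K = (2.509, 0.329), RR gives ψ = 0.242, H_out = 8.518 kJ/mol
Linear interpolation between T = 314.4 (H_out = 8.518) and T = 315.6 (H_out = 9.207) on hF = 8.692 gives T ≈ 314.7 K, at which ψ = 0.25.

T = 314.7 K, V/F = 0.25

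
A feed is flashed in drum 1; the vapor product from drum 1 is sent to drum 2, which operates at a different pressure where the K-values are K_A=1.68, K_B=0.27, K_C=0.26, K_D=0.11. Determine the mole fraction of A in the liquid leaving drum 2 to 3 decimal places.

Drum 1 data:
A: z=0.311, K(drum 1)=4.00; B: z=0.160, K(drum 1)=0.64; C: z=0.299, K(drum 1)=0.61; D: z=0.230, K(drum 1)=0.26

x_A (drum 2) = 0.530

Drum 1:
Rachford–Rice: g(ψ₁) = Σ zᵢ(Kᵢ−1)/(1+ψ₁(Kᵢ−1)) = 0.
g(0) = ΣzᵢKᵢ − 1 = 0.589 and g(1) = 1 − Σzᵢ/Kᵢ = -0.703, so a root lies in (0, 1).
Newton iteration, ψ₁⁰ = 0.33:
  ψ₁ = 0.330: g = 0.0445, g' = -1.014 → ψ₁ = 0.374
  ψ₁ = 0.374: g = 0.0014, g' = -0.953 → ψ₁ = 0.375
Converged at ψ₁ = 0.375.
Drum-1 compositions:
  A: x = 0.146, y = 0.585
  B: x = 0.185, y = 0.118
  C: x = 0.350, y = 0.214
  D: x = 0.318, y = 0.083
Drum-2 feed = drum-1 vapor: z₂ = (0.5851, 0.1184, 0.2137, 0.0828).
Drum 2:
Rachford–Rice: g(ψ₂) = Σ zᵢ(Kᵢ−1)/(1+ψ₂(Kᵢ−1)) = 0.
Check two-phase: ΣzᵢKᵢ = 1.080 > 1 and Σzᵢ/Kᵢ = 2.361 > 1, so g(0) = 0.080 > 0 and g(1) = -1.361 < 0.
Newton–Raphson from ψ₂ = 0.66:
  ψ₂ = 0.660: g = -0.3798, g' = -1.196 → ψ₂ = 0.342
  ψ₂ = 0.342: g = -0.1103, g' = -0.636 → ψ₂ = 0.169
  ψ₂ = 0.169: g = -0.0092, g' = -0.543 → ψ₂ = 0.152
Converged at ψ₂ = 0.152.
  A: x = 0.530, y = 0.891
  B: x = 0.133, y = 0.036
  C: x = 0.241, y = 0.063
  D: x = 0.096, y = 0.011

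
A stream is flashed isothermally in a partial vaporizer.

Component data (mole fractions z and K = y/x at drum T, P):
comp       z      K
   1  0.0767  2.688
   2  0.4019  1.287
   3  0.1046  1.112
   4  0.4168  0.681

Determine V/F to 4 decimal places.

Material balance + equilibrium reduce to Σ zᵢ(Kᵢ−1)/(1+V/F(Kᵢ−1)) = 0.
Feasibility: ΣzᵢKᵢ = 1.1236, Σzᵢ/Kᵢ = 1.0469 — both > 1, two phases present.
Iterate (Newton) starting at V/F = 0.5:
  V/F = 0.5000: g = 0.02399, g' = -0.1508 → V/F = 0.6590
  V/F = 0.6590: g = 0.00084, g' = -0.1415 → V/F = 0.6650
Converged at V/F = 0.6650.

V/F = 0.6650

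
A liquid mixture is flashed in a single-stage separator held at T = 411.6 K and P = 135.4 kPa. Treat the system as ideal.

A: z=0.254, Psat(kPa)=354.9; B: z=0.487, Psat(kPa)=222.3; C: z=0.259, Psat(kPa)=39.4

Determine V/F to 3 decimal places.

V/F = 0.756

Raoult's law: Kᵢ = Pᵢˢᵃᵗ/P = Pᵢˢᵃᵗ/135.4.
  K_A = 354.9/135.4 = 2.62112, K_B = 222.3/135.4 = 1.64180, K_C = 39.4/135.4 = 0.29099
Material balance + equilibrium reduce to Σ zᵢ(Kᵢ−1)/(1+V/F(Kᵢ−1)) = 0.
g(0) = ΣzᵢKᵢ − 1 = 0.541 and g(1) = 1 − Σzᵢ/Kᵢ = -0.284, so a root lies in (0, 1).
Newton iteration, V/F⁰ = 0.5:
  V/F = 0.500: g = 0.1796, g' = -0.631 → V/F = 0.785
  V/F = 0.785: g = -0.0247, g' = -0.879 → V/F = 0.756
Converged at V/F = 0.756.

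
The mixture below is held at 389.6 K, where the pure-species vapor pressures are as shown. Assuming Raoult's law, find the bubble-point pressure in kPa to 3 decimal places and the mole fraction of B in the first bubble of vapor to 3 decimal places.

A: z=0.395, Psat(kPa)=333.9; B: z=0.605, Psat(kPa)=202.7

Pbub = 254.524 kPa, y_B = 0.482

At the bubble point ψ → 0, so ΣzᵢKᵢ = 1 with Kᵢ = Pᵢˢᵃᵗ/P ⇒ P = ΣzᵢPᵢˢᵃᵗ.
P = 0.395·333.9 + 0.605·202.7 = 254.524 kPa
yᵢ = zᵢPᵢˢᵃᵗ/P ⇒ y_B = 0.605·202.7/254.524 = 0.482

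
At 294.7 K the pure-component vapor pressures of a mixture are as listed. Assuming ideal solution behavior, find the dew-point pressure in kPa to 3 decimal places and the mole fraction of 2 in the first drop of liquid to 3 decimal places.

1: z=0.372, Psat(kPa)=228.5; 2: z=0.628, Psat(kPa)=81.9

Pdew = 107.574 kPa, x_2 = 0.825

At the dew point ψ → 1, so Σzᵢ/Kᵢ = 1 with Kᵢ = Pᵢˢᵃᵗ/P ⇒ 1/P = Σzᵢ/Pᵢˢᵃᵗ.
1/P = 0.372/228.5 + 0.628/81.9 = 0.009296 ⇒ P = 107.574 kPa
xᵢ = zᵢP/Pᵢˢᵃᵗ ⇒ x_2 = 0.628·107.574/81.9 = 0.825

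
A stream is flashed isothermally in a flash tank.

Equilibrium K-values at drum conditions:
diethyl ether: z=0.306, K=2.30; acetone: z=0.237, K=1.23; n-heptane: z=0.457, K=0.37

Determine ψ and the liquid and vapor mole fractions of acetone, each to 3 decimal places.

Newton–Raphson from ψ = 0.5:
  ψ = 0.500: g = -0.1303, g' = -0.587 → ψ = 0.278
  ψ = 0.278: g = -0.0055, g' = -0.557 → ψ = 0.268
Converged at ψ = 0.268.
Compositions from xᵢ = zᵢ/(1+ψ(Kᵢ−1)), yᵢ = Kᵢxᵢ:
  diethyl ether: x = 0.227, y = 0.522
  acetone: x = 0.223, y = 0.275
  n-heptane: x = 0.550, y = 0.203

ψ = 0.268, x_acetone = 0.223, y_acetone = 0.275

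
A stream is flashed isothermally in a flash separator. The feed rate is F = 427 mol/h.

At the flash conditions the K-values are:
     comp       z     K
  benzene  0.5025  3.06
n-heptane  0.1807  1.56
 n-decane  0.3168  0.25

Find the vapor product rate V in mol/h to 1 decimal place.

V = 297.6 mol/h

Material balance + equilibrium reduce to Σ zᵢ(Kᵢ−1)/(1+V/F(Kᵢ−1)) = 0.
Check two-phase: ΣzᵢKᵢ = 1.8987 > 1 and Σzᵢ/Kᵢ = 1.5472 > 1, so g(0) = 0.8987 > 0 and g(1) = -0.5472 < 0.
Newton iteration, V/F⁰ = 0.5:
  V/F = 0.5000: g = 0.20882, g' = -1.0082 → V/F = 0.7071
  V/F = 0.7071: g = -0.01204, g' = -1.1903 → V/F = 0.6970
  V/F = 0.6970: g = -0.00010, g' = -1.1711 → V/F = 0.6969
Converged at V/F = 0.6969.
Then V = V/F·F = 0.6969·427 = 297.6 mol/h and L = F − V = 129.4 mol/h.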